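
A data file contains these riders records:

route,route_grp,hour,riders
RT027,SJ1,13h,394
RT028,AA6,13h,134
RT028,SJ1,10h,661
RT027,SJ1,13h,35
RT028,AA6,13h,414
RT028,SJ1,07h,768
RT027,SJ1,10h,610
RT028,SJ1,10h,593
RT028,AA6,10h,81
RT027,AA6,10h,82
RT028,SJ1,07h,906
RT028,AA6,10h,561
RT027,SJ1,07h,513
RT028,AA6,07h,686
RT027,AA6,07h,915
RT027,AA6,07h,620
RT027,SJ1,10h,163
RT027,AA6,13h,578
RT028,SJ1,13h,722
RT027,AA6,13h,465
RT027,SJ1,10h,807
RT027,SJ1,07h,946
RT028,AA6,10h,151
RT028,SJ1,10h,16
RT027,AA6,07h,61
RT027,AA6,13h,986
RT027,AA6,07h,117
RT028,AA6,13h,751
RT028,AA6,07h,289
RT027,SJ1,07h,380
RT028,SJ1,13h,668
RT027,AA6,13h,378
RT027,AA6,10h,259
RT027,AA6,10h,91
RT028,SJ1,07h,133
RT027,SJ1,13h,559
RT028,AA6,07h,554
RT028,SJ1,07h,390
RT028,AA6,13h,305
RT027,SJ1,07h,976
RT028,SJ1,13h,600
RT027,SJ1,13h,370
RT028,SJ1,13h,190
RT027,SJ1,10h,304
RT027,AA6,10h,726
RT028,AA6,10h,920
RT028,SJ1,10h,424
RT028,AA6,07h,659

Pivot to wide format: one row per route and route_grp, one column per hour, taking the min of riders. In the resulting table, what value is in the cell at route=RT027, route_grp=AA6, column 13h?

378

Rows with route=RT027, route_grp=AA6 and hour=13h: riders values are 578, 465, 986, 378.
min(578, 465, 986, 378) = 378.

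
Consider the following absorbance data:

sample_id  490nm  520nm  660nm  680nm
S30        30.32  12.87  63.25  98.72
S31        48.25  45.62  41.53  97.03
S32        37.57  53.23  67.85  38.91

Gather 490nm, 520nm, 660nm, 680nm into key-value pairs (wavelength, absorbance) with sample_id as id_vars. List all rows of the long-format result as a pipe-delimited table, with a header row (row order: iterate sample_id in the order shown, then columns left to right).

| sample_id | wavelength | absorbance |
| S30 | 490nm | 30.32 |
| S30 | 520nm | 12.87 |
| S30 | 660nm | 63.25 |
| S30 | 680nm | 98.72 |
| S31 | 490nm | 48.25 |
| S31 | 520nm | 45.62 |
| S31 | 660nm | 41.53 |
| S31 | 680nm | 97.03 |
| S32 | 490nm | 37.57 |
| S32 | 520nm | 53.23 |
| S32 | 660nm | 67.85 |
| S32 | 680nm | 38.91 |

Each (sample_id, column) pair becomes one row: 3 × 4 = 12 rows.
For example, (S30, 490nm) → absorbance=30.32.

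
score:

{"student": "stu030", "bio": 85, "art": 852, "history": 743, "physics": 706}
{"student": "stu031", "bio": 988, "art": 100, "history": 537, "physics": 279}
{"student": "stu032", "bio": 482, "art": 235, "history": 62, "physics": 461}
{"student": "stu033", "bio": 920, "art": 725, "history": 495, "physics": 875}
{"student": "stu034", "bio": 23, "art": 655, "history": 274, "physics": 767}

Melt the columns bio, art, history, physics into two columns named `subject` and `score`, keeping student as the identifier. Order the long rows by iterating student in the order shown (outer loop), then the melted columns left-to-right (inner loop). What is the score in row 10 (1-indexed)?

235

20 rows total (5 × 4). Row 10: index ⌊(10-1)/4⌋ = 2 into student → stu032; (10-1) mod 4 = 1 into the melted columns → art.
So row 10 is (stu032, art, 235); score = 235.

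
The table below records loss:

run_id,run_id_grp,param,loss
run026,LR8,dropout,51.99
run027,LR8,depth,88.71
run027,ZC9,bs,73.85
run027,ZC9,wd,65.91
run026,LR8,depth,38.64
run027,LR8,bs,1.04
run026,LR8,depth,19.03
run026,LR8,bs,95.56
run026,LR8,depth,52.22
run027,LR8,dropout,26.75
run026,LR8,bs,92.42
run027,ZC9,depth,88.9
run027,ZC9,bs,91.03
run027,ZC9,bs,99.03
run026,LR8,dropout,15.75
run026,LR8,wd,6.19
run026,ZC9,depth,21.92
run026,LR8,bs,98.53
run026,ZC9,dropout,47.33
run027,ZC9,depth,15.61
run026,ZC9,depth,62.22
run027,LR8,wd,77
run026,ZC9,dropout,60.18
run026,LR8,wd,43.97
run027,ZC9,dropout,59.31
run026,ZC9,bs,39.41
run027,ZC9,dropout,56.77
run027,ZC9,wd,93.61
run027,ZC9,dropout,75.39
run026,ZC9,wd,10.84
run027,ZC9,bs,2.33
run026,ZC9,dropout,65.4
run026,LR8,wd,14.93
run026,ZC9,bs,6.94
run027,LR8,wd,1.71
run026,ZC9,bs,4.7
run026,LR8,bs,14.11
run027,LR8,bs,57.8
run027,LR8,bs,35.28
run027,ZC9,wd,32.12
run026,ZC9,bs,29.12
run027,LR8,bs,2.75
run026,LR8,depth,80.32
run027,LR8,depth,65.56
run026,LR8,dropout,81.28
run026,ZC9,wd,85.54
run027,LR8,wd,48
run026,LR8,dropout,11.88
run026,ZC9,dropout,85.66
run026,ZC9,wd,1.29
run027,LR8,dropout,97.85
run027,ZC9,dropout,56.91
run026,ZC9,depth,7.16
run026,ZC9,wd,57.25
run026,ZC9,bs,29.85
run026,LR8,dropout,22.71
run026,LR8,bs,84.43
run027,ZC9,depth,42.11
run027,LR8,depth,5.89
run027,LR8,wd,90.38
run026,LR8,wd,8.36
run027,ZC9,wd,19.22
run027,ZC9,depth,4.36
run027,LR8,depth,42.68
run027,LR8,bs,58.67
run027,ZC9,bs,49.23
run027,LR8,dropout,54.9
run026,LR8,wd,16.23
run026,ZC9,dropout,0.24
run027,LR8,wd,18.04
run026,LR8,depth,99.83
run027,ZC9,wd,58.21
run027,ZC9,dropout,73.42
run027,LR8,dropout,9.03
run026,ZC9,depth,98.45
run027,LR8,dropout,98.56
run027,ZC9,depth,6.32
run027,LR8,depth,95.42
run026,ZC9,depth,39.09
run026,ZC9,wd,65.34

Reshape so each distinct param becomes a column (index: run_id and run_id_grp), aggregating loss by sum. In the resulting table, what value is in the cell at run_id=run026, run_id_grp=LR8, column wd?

89.68

Rows with run_id=run026, run_id_grp=LR8 and param=wd: loss values are 6.19, 43.97, 14.93, 8.36, 16.23.
6.19 + 43.97 + 14.93 + 8.36 + 16.23 = 89.68.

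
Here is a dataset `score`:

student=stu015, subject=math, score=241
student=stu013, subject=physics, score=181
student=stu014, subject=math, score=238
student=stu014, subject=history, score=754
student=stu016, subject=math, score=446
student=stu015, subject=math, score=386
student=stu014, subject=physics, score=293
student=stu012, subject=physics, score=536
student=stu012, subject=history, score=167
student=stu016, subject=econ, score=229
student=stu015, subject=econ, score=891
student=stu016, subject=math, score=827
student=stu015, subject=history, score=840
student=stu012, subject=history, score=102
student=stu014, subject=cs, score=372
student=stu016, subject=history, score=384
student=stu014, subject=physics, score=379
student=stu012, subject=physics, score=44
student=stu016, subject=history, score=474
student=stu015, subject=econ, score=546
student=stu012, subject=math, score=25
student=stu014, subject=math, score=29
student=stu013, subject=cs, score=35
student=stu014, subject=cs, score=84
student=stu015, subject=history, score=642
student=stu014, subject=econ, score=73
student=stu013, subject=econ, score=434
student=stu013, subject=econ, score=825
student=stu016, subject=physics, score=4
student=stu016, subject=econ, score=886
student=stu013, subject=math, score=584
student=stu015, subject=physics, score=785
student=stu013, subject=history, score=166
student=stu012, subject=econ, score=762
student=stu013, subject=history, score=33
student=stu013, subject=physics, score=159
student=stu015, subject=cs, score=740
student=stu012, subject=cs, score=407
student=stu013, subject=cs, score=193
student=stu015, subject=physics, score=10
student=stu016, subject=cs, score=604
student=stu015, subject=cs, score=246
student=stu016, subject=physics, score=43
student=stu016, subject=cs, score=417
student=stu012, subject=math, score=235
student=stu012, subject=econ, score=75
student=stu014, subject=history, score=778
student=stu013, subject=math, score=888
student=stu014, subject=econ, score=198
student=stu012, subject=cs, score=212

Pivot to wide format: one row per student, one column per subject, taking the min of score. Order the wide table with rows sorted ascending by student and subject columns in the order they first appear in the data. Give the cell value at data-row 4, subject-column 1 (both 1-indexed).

241

With rows sorted ascending by student, row 4 is student=stu015. subject columns in first-appearance order: math, physics, history, econ, cs; column 1 is math.
Long rows with student=stu015, subject=math: min(241, 386) = 241.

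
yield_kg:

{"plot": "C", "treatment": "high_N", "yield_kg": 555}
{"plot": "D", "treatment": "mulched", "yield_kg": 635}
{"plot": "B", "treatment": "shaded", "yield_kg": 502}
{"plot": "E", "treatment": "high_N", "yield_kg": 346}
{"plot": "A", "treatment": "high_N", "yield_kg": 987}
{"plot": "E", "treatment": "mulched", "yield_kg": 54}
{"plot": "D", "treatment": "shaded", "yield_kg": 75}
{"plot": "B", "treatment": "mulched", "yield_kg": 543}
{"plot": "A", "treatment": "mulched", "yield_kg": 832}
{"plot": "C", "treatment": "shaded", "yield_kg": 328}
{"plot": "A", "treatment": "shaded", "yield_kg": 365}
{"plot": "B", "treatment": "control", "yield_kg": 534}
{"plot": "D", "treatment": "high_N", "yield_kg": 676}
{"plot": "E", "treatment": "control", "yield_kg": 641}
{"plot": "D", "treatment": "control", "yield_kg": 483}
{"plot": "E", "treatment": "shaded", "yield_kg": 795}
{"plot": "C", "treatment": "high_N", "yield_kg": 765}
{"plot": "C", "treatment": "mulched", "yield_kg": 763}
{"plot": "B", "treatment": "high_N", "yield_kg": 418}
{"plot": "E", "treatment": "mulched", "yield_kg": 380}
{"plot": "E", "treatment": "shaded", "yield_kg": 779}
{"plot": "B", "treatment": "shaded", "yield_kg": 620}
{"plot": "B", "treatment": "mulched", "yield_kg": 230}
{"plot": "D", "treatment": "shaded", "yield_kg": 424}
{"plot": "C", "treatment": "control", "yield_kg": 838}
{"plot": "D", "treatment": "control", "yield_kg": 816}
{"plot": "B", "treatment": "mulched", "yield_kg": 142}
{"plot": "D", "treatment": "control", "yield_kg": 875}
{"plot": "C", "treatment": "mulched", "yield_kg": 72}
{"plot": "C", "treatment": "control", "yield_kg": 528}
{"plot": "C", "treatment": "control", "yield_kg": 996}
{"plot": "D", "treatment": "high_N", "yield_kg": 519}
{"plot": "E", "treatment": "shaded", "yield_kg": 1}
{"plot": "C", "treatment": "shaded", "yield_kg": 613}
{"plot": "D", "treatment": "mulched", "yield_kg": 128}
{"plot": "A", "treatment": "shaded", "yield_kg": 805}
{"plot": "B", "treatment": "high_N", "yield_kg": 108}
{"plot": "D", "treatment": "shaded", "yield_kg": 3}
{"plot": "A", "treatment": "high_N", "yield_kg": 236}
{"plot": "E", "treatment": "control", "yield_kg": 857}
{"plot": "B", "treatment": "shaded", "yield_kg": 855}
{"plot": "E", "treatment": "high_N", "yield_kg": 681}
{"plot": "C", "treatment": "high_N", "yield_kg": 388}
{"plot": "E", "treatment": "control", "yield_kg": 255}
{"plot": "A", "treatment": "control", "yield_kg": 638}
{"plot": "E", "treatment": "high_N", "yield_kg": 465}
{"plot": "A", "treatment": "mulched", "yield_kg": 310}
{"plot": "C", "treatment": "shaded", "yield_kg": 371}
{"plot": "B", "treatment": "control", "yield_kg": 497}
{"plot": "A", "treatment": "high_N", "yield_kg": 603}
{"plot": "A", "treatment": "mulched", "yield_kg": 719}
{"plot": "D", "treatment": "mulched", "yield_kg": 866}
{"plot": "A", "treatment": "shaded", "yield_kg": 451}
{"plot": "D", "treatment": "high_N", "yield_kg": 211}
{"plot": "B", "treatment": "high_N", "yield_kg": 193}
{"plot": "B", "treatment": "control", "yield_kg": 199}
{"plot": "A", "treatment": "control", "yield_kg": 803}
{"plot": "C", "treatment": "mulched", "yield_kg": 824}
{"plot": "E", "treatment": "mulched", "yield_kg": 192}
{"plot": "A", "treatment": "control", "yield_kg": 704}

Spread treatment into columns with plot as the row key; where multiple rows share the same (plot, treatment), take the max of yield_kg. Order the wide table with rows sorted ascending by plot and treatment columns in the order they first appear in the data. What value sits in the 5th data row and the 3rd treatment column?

795

With rows sorted ascending by plot, row 5 is plot=E. treatment columns in first-appearance order: high_N, mulched, shaded, control; column 3 is shaded.
Long rows with plot=E, treatment=shaded: max(795, 779, 1) = 795.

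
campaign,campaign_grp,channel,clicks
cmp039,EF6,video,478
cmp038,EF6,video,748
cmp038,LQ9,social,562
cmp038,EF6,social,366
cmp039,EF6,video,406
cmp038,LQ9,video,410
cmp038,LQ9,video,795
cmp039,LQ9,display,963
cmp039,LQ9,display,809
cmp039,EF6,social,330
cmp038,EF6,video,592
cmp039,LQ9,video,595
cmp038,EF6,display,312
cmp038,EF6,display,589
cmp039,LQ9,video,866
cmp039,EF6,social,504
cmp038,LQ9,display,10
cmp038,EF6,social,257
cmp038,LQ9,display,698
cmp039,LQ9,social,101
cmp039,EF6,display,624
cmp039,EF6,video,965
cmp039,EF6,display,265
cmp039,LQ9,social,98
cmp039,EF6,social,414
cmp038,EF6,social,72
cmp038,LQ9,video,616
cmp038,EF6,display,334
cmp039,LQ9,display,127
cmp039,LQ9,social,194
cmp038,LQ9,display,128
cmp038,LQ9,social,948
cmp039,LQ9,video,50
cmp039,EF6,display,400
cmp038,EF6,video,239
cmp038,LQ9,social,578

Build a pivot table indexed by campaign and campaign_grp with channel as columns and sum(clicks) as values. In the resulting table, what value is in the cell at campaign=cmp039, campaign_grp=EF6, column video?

Rows with campaign=cmp039, campaign_grp=EF6 and channel=video: clicks values are 478, 406, 965.
478 + 406 + 965 = 1849.

1849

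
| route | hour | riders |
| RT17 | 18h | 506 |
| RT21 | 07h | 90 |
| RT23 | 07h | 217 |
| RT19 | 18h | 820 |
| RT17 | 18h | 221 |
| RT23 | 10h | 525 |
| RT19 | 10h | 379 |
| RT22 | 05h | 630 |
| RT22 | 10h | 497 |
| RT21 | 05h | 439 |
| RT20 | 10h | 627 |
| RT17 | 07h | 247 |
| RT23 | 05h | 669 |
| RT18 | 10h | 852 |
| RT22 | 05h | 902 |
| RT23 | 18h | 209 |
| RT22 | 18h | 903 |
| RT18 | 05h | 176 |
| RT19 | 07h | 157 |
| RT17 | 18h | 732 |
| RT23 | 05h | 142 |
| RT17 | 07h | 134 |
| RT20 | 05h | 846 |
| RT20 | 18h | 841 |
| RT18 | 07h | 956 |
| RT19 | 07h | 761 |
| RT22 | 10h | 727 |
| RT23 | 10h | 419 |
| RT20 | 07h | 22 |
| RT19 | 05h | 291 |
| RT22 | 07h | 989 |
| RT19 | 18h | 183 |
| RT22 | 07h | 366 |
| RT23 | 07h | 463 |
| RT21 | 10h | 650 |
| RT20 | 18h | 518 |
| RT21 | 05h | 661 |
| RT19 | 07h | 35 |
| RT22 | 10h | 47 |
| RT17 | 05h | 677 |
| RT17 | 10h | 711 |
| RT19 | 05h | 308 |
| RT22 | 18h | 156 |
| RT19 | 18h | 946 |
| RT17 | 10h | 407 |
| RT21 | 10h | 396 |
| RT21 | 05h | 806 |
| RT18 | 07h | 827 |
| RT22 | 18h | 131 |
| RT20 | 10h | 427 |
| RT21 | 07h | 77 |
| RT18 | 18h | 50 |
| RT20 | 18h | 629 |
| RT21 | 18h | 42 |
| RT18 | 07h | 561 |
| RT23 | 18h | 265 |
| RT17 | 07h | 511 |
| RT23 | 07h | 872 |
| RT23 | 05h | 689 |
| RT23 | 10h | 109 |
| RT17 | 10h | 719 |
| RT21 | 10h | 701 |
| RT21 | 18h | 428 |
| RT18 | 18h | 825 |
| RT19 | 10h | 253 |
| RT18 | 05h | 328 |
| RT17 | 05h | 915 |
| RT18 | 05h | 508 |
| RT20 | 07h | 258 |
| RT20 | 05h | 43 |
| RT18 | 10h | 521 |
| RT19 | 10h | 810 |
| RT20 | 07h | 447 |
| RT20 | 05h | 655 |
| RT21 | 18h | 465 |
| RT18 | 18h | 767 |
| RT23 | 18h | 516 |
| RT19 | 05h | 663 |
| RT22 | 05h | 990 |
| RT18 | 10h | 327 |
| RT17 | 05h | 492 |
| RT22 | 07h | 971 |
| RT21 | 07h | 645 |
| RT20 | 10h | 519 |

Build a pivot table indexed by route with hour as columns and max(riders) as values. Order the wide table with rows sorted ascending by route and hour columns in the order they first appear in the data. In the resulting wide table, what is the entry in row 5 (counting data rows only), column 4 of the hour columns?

806

With rows sorted ascending by route, row 5 is route=RT21. hour columns in first-appearance order: 18h, 07h, 10h, 05h; column 4 is 05h.
Long rows with route=RT21, hour=05h: max(439, 661, 806) = 806.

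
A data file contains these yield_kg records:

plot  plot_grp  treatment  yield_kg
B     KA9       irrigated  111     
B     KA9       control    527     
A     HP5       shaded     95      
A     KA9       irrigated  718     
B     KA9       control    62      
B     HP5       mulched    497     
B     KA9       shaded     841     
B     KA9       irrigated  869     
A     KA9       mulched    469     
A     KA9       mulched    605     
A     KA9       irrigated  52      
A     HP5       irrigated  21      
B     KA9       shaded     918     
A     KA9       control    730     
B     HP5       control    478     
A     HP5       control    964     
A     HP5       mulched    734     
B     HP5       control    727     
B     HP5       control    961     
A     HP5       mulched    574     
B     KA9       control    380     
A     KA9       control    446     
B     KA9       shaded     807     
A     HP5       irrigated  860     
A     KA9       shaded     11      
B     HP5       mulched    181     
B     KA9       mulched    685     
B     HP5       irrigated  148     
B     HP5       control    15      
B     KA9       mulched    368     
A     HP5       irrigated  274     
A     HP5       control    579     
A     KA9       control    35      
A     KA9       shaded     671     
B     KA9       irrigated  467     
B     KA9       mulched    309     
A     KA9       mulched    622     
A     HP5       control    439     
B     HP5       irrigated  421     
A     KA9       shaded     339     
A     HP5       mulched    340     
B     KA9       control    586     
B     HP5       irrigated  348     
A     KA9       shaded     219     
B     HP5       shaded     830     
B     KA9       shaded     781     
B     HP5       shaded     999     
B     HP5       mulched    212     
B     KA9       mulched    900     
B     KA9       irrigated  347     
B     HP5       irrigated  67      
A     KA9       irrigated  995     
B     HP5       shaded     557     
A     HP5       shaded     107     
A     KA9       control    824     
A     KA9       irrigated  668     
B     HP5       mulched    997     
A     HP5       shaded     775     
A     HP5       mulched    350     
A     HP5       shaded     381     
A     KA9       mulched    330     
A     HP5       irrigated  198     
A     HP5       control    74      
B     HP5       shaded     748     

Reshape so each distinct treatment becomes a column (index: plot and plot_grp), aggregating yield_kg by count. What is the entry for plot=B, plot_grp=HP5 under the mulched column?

Rows with plot=B, plot_grp=HP5 and treatment=mulched: yield_kg values are 497, 181, 212, 997.
4 rows match — count = 4.

4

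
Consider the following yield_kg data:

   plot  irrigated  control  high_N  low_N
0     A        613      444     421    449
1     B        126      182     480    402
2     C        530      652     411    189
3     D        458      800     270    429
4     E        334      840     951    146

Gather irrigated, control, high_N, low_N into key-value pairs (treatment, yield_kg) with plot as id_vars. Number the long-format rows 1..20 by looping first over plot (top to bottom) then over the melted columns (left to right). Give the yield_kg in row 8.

20 rows total (5 × 4). Row 8: index ⌊(8-1)/4⌋ = 1 into plot → B; (8-1) mod 4 = 3 into the melted columns → low_N.
So row 8 is (B, low_N, 402); yield_kg = 402.

402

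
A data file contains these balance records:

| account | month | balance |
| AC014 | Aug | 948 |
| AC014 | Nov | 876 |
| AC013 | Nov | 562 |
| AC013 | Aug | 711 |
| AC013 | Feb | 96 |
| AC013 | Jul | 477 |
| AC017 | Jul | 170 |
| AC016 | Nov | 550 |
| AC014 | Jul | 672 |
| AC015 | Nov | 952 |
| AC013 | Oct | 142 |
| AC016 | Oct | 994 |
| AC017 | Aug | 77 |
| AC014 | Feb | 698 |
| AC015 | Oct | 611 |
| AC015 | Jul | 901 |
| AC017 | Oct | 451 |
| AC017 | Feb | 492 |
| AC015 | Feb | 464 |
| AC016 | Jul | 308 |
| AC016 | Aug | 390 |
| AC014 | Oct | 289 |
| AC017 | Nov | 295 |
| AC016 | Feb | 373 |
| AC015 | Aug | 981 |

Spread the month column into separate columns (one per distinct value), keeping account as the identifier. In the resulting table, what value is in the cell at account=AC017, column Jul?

Wide layout: rows indexed by account, columns are the 5 distinct month values (Aug, Nov, Feb, Jul, Oct).
Cell (account=AC017, month=Jul) draws from the long row where account=AC017 and month=Jul, which has balance=170.

170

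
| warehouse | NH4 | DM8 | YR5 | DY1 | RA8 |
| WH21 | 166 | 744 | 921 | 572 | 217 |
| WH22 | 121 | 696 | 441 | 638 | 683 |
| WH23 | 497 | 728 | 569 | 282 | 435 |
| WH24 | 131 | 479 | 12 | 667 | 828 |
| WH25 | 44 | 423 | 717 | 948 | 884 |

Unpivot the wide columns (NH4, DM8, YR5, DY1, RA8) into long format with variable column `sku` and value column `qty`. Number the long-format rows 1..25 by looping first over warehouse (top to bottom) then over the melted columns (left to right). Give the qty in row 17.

25 rows total (5 × 5). Row 17: index ⌊(17-1)/5⌋ = 3 into warehouse → WH24; (17-1) mod 5 = 1 into the melted columns → DM8.
So row 17 is (WH24, DM8, 479); qty = 479.

479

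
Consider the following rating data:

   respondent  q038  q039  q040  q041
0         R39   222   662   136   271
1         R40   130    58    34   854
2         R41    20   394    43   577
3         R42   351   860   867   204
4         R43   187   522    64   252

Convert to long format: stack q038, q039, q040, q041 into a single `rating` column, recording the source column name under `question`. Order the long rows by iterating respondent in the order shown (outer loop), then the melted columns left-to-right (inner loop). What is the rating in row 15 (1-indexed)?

20 rows total (5 × 4). Row 15: index ⌊(15-1)/4⌋ = 3 into respondent → R42; (15-1) mod 4 = 2 into the melted columns → q040.
So row 15 is (R42, q040, 867); rating = 867.

867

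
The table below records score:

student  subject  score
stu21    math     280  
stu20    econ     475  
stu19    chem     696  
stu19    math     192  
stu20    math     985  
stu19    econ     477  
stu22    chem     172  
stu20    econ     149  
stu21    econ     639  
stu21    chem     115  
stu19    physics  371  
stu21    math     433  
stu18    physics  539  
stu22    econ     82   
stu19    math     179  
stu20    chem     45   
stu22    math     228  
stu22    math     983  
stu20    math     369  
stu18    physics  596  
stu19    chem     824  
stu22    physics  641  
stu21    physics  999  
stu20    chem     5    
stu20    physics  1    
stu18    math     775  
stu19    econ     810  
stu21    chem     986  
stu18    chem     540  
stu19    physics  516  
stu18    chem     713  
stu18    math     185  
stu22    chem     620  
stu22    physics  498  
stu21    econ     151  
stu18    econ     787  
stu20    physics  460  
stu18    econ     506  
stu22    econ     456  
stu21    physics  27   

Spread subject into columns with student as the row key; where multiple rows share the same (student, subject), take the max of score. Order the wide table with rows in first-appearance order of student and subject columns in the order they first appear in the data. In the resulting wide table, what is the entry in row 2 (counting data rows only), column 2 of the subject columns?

With rows in first-appearance order of student, row 2 is student=stu20. subject columns in first-appearance order: math, econ, chem, physics; column 2 is econ.
Long rows with student=stu20, subject=econ: max(475, 149) = 475.

475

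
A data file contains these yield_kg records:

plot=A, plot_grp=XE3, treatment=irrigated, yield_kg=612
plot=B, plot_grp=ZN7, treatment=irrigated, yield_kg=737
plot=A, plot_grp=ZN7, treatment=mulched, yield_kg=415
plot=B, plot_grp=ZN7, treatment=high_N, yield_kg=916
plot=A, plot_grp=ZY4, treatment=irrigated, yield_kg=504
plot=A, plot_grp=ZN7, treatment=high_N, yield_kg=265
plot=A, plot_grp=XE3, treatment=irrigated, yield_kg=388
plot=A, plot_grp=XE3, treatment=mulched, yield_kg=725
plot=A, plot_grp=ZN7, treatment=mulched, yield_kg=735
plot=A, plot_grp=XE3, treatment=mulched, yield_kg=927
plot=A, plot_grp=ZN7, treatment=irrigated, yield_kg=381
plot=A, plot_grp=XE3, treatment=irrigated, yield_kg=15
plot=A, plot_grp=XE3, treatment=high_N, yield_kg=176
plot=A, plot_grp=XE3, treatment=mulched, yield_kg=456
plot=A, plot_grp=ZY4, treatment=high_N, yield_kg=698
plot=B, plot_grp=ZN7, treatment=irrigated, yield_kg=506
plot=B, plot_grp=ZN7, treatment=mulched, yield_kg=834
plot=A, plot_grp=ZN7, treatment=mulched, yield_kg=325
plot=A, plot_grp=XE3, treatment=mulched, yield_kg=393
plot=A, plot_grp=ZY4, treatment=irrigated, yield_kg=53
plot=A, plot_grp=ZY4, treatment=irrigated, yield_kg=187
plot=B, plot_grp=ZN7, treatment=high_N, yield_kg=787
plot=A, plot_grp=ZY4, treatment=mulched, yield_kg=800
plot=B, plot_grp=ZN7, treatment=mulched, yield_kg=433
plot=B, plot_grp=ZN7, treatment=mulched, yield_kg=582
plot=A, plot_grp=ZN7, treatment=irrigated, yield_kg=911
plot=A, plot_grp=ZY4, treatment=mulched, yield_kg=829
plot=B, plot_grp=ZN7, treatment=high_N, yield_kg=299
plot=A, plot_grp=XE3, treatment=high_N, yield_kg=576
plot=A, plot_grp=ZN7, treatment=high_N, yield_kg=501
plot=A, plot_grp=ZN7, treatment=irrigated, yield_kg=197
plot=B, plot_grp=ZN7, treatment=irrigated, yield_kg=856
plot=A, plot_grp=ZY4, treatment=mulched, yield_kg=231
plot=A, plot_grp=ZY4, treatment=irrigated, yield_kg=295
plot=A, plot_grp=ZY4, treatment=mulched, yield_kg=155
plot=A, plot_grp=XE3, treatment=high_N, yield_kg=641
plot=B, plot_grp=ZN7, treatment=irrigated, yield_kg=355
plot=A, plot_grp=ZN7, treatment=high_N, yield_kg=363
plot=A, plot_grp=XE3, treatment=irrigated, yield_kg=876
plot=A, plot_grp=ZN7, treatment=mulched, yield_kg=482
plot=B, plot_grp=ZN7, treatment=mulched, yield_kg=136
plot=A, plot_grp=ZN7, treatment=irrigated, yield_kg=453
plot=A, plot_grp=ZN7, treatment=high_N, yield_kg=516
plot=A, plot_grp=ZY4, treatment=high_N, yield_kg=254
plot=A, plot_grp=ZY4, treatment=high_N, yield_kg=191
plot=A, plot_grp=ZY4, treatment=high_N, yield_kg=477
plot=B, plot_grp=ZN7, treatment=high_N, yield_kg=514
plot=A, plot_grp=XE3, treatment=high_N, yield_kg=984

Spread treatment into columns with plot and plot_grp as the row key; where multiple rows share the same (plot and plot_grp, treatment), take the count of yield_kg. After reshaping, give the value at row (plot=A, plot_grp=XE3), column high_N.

Rows with plot=A, plot_grp=XE3 and treatment=high_N: yield_kg values are 176, 576, 641, 984.
4 rows match — count = 4.

4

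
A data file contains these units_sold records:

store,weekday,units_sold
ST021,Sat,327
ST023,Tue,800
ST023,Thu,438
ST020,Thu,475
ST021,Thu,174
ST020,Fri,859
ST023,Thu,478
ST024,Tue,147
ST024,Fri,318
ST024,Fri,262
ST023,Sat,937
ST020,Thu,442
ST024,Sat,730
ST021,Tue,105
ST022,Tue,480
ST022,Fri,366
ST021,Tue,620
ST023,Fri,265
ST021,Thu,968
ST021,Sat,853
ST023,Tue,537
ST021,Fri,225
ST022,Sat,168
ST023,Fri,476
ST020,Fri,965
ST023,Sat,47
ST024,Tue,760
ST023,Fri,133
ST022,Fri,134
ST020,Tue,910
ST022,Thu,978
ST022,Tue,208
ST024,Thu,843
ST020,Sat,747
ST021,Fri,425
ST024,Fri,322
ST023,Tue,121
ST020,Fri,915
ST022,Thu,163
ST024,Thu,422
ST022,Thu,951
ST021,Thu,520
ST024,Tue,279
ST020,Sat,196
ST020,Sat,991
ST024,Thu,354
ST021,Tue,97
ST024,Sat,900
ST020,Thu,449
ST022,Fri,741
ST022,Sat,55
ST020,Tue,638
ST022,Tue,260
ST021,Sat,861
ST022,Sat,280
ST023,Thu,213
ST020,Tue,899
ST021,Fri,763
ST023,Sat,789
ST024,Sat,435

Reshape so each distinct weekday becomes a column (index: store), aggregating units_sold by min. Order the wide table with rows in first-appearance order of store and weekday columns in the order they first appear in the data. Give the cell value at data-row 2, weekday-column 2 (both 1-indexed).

With rows in first-appearance order of store, row 2 is store=ST023. weekday columns in first-appearance order: Sat, Tue, Thu, Fri; column 2 is Tue.
Long rows with store=ST023, weekday=Tue: min(800, 537, 121) = 121.

121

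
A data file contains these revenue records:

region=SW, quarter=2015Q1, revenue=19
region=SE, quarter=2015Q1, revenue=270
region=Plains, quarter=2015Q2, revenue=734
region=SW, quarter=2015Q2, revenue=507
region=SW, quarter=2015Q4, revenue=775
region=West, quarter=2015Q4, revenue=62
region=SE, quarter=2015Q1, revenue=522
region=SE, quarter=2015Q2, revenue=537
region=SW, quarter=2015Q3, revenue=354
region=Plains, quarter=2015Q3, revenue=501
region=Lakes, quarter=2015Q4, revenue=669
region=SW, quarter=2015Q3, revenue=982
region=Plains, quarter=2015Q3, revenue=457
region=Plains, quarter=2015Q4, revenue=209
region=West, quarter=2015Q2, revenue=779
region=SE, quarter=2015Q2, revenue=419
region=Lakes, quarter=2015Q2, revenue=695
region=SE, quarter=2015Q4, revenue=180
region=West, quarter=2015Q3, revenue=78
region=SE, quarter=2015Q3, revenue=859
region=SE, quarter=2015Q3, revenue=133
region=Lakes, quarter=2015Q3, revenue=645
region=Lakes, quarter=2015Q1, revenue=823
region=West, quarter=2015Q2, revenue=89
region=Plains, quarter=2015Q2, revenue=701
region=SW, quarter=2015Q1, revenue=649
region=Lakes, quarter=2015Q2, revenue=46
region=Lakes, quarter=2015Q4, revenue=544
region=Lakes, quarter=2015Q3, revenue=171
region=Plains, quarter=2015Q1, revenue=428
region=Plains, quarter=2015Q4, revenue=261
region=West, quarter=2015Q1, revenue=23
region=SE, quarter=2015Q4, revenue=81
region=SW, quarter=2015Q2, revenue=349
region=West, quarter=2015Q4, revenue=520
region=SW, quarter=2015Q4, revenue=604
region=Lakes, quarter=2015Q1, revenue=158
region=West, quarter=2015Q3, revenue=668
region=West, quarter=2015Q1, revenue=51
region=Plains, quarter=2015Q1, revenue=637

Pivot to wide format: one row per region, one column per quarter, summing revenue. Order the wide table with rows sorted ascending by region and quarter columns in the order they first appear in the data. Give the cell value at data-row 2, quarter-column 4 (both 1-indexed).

958

With rows sorted ascending by region, row 2 is region=Plains. quarter columns in first-appearance order: 2015Q1, 2015Q2, 2015Q4, 2015Q3; column 4 is 2015Q3.
Long rows with region=Plains, quarter=2015Q3: 501 + 457 = 958.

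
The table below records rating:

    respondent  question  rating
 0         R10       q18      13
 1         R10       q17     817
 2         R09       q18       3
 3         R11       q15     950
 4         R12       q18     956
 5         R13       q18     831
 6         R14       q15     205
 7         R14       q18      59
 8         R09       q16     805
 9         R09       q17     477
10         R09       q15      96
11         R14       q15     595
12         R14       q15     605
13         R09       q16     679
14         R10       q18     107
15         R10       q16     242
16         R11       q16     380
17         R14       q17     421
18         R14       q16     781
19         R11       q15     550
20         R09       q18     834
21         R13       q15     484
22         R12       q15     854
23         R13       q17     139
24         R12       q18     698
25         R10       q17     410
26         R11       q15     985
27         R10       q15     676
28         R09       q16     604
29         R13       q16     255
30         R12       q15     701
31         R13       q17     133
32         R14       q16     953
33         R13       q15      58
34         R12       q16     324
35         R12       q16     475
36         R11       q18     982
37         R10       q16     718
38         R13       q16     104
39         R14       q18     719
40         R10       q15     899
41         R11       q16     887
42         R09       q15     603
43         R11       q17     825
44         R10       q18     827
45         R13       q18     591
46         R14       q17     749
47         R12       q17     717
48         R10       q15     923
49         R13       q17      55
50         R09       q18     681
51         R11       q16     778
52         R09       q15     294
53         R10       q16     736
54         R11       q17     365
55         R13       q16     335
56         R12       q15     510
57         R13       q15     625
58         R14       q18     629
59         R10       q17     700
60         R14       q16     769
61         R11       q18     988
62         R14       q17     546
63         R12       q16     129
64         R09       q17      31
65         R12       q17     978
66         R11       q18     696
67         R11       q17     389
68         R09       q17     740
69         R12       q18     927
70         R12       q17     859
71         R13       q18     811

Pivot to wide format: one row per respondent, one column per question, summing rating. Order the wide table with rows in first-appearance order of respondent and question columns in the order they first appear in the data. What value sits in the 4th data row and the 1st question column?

2581

With rows in first-appearance order of respondent, row 4 is respondent=R12. question columns in first-appearance order: q18, q17, q15, q16; column 1 is q18.
Long rows with respondent=R12, question=q18: 956 + 698 + 927 = 2581.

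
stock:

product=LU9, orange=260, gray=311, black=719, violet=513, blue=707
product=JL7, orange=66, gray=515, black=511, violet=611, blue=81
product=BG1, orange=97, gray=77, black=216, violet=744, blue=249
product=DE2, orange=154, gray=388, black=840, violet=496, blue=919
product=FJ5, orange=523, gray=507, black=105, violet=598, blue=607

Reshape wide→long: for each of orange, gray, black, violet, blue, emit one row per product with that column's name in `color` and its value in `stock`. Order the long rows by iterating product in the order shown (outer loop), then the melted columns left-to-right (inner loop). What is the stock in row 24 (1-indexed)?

25 rows total (5 × 5). Row 24: index ⌊(24-1)/5⌋ = 4 into product → FJ5; (24-1) mod 5 = 3 into the melted columns → violet.
So row 24 is (FJ5, violet, 598); stock = 598.

598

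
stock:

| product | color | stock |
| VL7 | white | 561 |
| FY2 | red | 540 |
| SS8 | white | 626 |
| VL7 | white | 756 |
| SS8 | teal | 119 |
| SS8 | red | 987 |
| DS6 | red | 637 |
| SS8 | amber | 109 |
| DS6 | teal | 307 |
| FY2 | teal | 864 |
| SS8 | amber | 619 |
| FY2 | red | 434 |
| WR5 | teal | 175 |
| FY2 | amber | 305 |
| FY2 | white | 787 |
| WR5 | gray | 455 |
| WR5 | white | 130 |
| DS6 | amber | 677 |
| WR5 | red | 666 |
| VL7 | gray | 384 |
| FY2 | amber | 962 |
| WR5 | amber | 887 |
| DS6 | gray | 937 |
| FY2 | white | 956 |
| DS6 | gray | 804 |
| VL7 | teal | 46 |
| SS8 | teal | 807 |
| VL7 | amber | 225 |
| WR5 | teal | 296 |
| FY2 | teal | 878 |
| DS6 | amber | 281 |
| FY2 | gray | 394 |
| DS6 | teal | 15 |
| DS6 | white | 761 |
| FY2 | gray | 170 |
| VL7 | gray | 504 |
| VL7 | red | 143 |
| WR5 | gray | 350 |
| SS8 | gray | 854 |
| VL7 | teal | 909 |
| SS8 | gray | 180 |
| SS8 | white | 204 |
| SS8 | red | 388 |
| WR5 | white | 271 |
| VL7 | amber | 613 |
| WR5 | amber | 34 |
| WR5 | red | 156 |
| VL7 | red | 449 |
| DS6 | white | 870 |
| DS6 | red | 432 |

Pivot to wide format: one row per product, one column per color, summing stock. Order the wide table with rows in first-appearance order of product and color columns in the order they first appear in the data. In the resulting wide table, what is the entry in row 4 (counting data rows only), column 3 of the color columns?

With rows in first-appearance order of product, row 4 is product=DS6. color columns in first-appearance order: white, red, teal, amber, gray; column 3 is teal.
Long rows with product=DS6, color=teal: 307 + 15 = 322.

322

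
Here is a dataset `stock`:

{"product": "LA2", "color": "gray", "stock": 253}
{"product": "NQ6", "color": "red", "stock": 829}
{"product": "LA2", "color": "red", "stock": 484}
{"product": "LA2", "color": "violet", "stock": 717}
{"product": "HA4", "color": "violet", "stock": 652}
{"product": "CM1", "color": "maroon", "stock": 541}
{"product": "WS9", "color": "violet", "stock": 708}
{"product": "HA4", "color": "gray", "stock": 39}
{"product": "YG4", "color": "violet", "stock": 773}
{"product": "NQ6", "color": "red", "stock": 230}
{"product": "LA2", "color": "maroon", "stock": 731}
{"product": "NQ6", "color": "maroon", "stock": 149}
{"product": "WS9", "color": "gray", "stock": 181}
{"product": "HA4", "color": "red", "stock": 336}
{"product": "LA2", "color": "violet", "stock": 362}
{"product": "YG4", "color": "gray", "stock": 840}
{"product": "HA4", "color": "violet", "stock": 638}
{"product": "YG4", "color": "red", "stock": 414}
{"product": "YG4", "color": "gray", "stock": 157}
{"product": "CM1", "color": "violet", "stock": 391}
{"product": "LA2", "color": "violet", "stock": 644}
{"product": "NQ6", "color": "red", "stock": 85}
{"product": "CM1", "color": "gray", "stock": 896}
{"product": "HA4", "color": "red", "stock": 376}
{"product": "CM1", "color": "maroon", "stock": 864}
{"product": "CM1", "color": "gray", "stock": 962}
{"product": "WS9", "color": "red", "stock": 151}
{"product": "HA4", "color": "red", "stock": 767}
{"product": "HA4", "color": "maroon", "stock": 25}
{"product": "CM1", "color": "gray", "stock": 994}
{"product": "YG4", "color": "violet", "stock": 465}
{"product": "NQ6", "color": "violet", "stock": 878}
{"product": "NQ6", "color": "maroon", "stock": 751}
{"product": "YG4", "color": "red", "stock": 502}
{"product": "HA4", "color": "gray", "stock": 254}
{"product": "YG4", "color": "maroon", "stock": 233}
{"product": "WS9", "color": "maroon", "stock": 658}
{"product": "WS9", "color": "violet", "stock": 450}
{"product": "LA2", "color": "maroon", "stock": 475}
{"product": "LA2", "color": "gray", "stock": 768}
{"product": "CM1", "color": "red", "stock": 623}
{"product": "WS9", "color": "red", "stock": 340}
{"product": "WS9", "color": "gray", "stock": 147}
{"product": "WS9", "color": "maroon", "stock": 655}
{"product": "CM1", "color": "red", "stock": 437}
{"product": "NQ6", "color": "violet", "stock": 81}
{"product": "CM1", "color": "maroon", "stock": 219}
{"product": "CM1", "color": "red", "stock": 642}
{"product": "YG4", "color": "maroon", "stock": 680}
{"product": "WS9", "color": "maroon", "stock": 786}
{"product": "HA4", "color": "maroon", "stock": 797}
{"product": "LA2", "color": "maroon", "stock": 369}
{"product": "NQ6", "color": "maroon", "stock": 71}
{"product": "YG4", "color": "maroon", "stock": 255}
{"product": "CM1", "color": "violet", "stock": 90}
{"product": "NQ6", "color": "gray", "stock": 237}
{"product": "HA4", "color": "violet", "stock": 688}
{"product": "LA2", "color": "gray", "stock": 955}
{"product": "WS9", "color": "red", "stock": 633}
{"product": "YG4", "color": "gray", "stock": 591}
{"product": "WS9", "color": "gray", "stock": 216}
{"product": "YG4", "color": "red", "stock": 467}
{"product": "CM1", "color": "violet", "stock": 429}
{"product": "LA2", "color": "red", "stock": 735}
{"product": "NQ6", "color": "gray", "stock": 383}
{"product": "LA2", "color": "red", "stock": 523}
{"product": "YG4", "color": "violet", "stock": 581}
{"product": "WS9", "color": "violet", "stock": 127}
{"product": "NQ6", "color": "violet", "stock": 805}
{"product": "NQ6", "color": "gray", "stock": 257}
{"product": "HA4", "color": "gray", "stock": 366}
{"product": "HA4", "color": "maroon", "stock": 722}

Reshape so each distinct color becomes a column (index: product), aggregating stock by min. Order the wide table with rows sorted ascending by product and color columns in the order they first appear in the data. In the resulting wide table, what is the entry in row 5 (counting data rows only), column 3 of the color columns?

With rows sorted ascending by product, row 5 is product=WS9. color columns in first-appearance order: gray, red, violet, maroon; column 3 is violet.
Long rows with product=WS9, color=violet: min(708, 450, 127) = 127.

127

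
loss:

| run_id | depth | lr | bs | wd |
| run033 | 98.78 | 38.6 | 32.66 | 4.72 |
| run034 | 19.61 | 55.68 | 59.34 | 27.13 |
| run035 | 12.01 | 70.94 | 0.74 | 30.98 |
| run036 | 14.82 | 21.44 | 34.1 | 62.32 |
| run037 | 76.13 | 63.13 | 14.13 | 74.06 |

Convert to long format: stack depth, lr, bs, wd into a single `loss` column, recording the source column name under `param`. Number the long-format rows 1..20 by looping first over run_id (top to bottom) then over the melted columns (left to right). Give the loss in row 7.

59.34

20 rows total (5 × 4). Row 7: index ⌊(7-1)/4⌋ = 1 into run_id → run034; (7-1) mod 4 = 2 into the melted columns → bs.
So row 7 is (run034, bs, 59.34); loss = 59.34.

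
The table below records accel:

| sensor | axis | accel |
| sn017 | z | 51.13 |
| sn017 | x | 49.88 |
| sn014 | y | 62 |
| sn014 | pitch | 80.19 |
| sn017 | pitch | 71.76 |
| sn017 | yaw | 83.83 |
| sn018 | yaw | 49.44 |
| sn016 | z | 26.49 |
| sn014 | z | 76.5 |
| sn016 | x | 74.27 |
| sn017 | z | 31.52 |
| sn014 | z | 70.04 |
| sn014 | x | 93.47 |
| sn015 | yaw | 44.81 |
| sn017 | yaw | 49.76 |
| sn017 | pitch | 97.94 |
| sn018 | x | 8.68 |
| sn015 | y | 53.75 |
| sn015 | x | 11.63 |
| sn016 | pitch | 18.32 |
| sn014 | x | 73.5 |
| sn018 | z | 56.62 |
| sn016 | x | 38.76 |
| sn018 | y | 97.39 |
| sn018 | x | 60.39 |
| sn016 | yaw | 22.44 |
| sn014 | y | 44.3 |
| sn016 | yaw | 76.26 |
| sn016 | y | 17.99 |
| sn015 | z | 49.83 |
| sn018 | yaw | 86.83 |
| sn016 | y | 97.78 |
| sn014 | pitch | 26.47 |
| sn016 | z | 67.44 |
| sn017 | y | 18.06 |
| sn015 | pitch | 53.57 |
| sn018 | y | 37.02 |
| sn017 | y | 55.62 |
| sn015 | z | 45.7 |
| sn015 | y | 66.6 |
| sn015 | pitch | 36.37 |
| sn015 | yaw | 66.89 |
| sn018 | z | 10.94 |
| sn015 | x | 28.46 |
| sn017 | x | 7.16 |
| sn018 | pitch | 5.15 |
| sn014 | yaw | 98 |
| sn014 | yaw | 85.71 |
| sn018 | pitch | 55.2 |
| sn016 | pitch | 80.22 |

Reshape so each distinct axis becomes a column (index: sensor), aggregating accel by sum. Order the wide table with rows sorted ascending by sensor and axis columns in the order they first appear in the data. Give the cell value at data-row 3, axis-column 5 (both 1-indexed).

With rows sorted ascending by sensor, row 3 is sensor=sn016. axis columns in first-appearance order: z, x, y, pitch, yaw; column 5 is yaw.
Long rows with sensor=sn016, axis=yaw: 22.44 + 76.26 = 98.70.

98.70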